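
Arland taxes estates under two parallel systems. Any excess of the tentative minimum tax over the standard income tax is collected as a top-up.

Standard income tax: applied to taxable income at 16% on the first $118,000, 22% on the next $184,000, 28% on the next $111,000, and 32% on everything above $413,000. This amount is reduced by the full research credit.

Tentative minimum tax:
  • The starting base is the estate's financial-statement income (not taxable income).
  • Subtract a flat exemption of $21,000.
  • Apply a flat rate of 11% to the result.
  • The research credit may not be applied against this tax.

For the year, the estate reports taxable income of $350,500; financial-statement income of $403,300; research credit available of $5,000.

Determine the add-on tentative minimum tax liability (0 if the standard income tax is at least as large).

Tentative minimum tax:
  Base (financial-statement income): $403,300
  Less exemption $21,000 → base $382,300
  $382,300 × 11% = $42,053

Standard income tax:
  $118,000 × 16% = $18,880
  $184,000 × 22% = $40,480
  $48,500 × 28% = $13,580
  → $72,940
  Less research credit $5,000 → $67,940

$42,053 ≤ $67,940, so no add-on is due.

$0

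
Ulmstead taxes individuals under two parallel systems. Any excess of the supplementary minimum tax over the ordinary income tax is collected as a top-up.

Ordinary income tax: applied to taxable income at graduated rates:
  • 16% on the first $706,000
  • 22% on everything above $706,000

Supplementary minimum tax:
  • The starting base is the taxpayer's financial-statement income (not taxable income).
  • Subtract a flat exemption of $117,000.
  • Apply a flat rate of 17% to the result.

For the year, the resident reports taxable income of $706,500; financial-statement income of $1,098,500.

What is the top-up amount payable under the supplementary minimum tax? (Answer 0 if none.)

Supplementary minimum tax:
  Base (financial-statement income): $1,098,500
  Less exemption $117,000 → base $981,500
  $981,500 × 17% = $166,855

Ordinary income tax:
  $706,000 × 16% = $112,960
  $500 × 22% = $110
  → $113,070

Excess of supplementary minimum tax over ordinary income tax: $166,855 − $113,070 = $53,785.

$53,785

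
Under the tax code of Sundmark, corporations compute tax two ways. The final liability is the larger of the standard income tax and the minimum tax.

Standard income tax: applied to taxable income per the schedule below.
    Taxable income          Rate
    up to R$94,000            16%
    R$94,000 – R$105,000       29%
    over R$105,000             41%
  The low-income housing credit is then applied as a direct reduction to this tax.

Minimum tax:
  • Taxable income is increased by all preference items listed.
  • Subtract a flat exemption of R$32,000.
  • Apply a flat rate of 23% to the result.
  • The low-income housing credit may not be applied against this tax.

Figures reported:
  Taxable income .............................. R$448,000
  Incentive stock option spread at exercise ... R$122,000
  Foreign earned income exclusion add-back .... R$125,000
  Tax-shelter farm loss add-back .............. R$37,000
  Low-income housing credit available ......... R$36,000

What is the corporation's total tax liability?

R$161,000

Standard income tax:
  R$94,000 × 16% = R$15,040
  R$11,000 × 29% = R$3,190
  R$343,000 × 41% = R$140,630
  → R$158,860
  Less low-income housing credit R$36,000 → R$122,860

Minimum tax:
  Adjusted income: R$448,000 + R$122,000 + R$125,000 + R$37,000 = R$732,000
  Less exemption R$32,000 → base R$700,000
  R$700,000 × 23% = R$161,000

R$161,000 > R$122,860, so the minimum tax is the binding amount.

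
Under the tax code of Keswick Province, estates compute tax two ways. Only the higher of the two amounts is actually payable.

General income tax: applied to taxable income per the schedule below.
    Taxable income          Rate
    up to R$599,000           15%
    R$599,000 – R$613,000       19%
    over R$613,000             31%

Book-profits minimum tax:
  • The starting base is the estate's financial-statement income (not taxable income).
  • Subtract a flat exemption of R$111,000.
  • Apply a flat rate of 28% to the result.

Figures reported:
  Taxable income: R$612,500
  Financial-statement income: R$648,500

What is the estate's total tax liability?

General income tax:
  R$599,000 × 15% = R$89,850
  R$13,500 × 19% = R$2,565
  → R$92,415

Book-profits minimum tax:
  Base (financial-statement income): R$648,500
  Less exemption R$111,000 → base R$537,500
  R$537,500 × 28% = R$150,500

R$150,500 > R$92,415, so the book-profits minimum tax is the binding amount.

R$150,500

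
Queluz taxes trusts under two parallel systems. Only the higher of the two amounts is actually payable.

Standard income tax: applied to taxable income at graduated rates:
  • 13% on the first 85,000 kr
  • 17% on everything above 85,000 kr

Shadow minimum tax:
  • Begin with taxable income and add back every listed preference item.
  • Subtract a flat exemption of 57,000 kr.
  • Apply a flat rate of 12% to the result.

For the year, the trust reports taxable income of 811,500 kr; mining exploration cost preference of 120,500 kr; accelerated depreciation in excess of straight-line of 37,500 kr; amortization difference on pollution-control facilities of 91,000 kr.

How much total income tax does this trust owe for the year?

Standard income tax:
  85,000 kr × 13% = 11,050 kr
  726,500 kr × 17% = 123,505 kr
  → 134,555 kr

Shadow minimum tax:
  Adjusted income: 811,500 kr + 120,500 kr + 37,500 kr + 91,000 kr = 1,060,500 kr
  Less exemption 57,000 kr → base 1,003,500 kr
  1,003,500 kr × 12% = 120,420 kr

134,555 kr > 120,420 kr, so the standard income tax governs.

134,555 kr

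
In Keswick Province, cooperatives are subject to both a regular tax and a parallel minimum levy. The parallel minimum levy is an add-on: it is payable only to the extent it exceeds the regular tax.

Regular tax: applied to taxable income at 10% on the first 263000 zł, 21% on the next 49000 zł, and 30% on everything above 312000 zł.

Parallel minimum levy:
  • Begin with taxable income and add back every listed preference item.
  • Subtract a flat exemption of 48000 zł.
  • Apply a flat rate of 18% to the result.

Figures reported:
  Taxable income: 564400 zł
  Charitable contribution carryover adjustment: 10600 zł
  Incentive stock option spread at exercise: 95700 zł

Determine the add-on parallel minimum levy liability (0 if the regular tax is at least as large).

0 zł

Parallel minimum levy:
  Adjusted income: 564400 zł + 10600 zł + 95700 zł = 670700 zł
  Less exemption 48000 zł → base 622700 zł
  622700 zł × 18% = 112086 zł

Regular tax:
  263000 zł × 10% = 26300 zł
  49000 zł × 21% = 10290 zł
  252400 zł × 30% = 75720 zł
  → 112310 zł

112086 zł ≤ 112310 zł, so no add-on is due.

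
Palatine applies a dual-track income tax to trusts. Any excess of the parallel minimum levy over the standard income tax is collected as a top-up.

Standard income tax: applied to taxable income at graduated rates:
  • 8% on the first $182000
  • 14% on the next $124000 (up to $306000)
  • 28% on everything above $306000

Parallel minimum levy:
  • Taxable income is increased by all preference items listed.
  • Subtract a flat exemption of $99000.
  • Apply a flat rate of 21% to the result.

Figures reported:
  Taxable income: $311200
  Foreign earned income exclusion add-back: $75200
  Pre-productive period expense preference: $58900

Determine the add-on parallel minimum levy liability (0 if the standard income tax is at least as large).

$39347

Standard income tax:
  $182000 × 8% = $14560
  $124000 × 14% = $17360
  $5200 × 28% = $1456
  → $33376

Parallel minimum levy:
  Adjusted income: $311200 + $75200 + $58900 = $445300
  Less exemption $99000 → base $346300
  $346300 × 21% = $72723

Excess of parallel minimum levy over standard income tax: $72723 − $33376 = $39347.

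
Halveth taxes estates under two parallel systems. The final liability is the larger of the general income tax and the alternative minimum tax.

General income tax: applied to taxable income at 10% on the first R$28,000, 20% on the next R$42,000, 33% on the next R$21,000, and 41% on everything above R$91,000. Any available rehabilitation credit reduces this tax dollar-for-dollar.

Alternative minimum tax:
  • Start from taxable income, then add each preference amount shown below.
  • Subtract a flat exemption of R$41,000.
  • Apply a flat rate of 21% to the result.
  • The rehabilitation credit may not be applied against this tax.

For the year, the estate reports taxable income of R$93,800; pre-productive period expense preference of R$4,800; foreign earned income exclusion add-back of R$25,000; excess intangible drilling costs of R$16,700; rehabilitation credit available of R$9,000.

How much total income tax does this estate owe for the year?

General income tax:
  R$28,000 × 10% = R$2,800
  R$42,000 × 20% = R$8,400
  R$21,000 × 33% = R$6,930
  R$2,800 × 41% = R$1,148
  → R$19,278
  Less rehabilitation credit R$9,000 → R$10,278

Alternative minimum tax:
  Adjusted income: R$93,800 + R$4,800 + R$25,000 + R$16,700 = R$140,300
  Less exemption R$41,000 → base R$99,300
  R$99,300 × 21% = R$20,853

R$20,853 > R$10,278, so the alternative minimum tax is the binding amount.

R$20,853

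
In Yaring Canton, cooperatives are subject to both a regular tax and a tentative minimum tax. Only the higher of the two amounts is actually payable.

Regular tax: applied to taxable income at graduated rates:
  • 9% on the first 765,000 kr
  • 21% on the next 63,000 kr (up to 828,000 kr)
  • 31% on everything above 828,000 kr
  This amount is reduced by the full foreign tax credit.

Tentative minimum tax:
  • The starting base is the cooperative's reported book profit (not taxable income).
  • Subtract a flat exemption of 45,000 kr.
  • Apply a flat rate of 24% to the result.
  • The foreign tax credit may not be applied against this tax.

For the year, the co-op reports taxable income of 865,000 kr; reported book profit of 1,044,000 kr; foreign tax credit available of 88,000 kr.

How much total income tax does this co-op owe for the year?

Regular tax:
  765,000 kr × 9% = 68,850 kr
  63,000 kr × 21% = 13,230 kr
  37,000 kr × 31% = 11,470 kr
  → 93,550 kr
  Less foreign tax credit 88,000 kr → 5,550 kr

Tentative minimum tax:
  Base (reported book profit): 1,044,000 kr
  Less exemption 45,000 kr → base 999,000 kr
  999,000 kr × 24% = 239,760 kr

239,760 kr > 5,550 kr, so the tentative minimum tax is the binding amount.

239,760 kr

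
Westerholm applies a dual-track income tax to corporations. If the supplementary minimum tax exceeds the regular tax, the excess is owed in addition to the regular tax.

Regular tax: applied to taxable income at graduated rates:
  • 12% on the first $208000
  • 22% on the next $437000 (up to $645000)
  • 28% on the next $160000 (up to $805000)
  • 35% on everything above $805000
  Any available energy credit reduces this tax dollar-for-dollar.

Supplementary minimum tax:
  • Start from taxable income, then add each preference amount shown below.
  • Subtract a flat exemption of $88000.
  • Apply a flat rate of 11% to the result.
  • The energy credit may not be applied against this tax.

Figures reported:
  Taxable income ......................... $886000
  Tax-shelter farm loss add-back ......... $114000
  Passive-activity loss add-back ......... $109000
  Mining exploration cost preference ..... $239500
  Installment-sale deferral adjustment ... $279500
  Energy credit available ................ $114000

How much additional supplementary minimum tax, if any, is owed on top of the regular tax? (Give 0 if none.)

$89150

Supplementary minimum tax:
  Adjusted income: $886000 + $114000 + $109000 + $239500 + $279500 = $1628000
  Less exemption $88000 → base $1540000
  $1540000 × 11% = $169400

Regular tax:
  $208000 × 12% = $24960
  $437000 × 22% = $96140
  $160000 × 28% = $44800
  $81000 × 35% = $28350
  → $194250
  Less energy credit $114000 → $80250

Excess of supplementary minimum tax over regular tax: $169400 − $80250 = $89150.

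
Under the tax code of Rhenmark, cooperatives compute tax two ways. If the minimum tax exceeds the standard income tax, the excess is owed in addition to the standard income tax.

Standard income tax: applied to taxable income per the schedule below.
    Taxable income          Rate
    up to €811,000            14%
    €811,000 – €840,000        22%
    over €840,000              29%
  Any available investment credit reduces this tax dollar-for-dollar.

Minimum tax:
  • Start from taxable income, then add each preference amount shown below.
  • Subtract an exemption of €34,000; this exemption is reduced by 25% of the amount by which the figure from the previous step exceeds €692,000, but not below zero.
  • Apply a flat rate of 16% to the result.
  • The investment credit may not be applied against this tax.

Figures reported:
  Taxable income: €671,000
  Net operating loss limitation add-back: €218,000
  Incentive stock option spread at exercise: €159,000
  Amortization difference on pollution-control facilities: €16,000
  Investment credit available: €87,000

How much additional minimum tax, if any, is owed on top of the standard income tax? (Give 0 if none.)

€163,300

Standard income tax:
  €671,000 × 14% = €93,940
  Less investment credit €87,000 → €6,940

Minimum tax:
  Adjusted income: €671,000 + €218,000 + €159,000 + €16,000 = €1,064,000
  Exemption: 25% × (€1,064,000 − €692,000) = €93,000 ≥ €34,000, so the exemption is fully phased out
  Base: €1,064,000 − €0 = €1,064,000
  €1,064,000 × 16% = €170,240

Excess of minimum tax over standard income tax: €170,240 − €6,940 = €163,300.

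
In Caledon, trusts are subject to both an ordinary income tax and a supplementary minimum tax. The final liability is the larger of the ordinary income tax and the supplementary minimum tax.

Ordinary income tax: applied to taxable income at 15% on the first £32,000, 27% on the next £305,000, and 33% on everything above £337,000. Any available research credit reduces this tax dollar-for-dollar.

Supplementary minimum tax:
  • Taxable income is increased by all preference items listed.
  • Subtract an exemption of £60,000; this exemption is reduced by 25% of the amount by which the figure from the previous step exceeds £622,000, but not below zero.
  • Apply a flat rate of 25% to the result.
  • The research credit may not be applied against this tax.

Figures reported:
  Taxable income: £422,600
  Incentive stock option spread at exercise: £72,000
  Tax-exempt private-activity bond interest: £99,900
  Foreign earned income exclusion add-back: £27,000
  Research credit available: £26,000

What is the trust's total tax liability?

Ordinary income tax:
  £32,000 × 15% = £4,800
  £305,000 × 27% = £82,350
  £85,600 × 33% = £28,248
  → £115,398
  Less research credit £26,000 → £89,398

Supplementary minimum tax:
  Adjusted income: £422,600 + £72,000 + £99,900 + £27,000 = £621,500
  Exemption: £621,500 ≤ £622,000, so full £60,000 applies
  Base: £621,500 − £60,000 = £561,500
  £561,500 × 25% = £140,375

£140,375 > £89,398, so the supplementary minimum tax is the binding amount.

£140,375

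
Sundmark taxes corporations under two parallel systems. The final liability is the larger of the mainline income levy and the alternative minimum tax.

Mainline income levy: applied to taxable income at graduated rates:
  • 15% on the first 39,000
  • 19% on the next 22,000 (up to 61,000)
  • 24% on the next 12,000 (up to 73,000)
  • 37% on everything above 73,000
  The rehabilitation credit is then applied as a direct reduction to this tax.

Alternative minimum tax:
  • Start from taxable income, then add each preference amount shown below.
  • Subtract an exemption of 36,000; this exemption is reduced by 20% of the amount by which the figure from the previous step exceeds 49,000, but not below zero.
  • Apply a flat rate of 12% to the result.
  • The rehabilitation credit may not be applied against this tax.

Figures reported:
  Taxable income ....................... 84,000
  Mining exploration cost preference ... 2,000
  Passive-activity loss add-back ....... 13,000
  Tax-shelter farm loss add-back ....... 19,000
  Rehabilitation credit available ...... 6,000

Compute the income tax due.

11,496

Alternative minimum tax:
  Adjusted income: 84,000 + 2,000 + 13,000 + 19,000 = 118,000
  Exemption: 36,000 − 20% × (118,000 − 49,000) = 36,000 − 13,800 = 22,200
  Base: 118,000 − 22,200 = 95,800
  95,800 × 12% = 11,496

Mainline income levy:
  39,000 × 15% = 5,850
  22,000 × 19% = 4,180
  12,000 × 24% = 2,880
  11,000 × 37% = 4,070
  → 16,980
  Less rehabilitation credit 6,000 → 10,980

11,496 > 10,980, so the alternative minimum tax is the binding amount.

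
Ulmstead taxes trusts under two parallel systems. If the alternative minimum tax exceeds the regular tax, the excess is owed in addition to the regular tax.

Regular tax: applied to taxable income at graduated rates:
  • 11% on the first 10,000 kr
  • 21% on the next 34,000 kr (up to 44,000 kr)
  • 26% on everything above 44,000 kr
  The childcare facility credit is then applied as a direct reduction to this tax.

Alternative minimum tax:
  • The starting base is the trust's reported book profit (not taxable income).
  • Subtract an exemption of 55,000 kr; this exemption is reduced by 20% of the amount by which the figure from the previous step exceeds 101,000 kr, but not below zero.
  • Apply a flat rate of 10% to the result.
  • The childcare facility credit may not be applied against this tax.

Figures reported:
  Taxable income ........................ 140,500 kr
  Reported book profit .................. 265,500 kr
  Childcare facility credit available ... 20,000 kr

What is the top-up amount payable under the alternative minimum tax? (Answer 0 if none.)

11,010 kr

Alternative minimum tax:
  Base (reported book profit): 265,500 kr
  Exemption: 55,000 kr − 20% × (265,500 kr − 101,000 kr) = 55,000 kr − 32,900 kr = 22,100 kr
  Base: 265,500 kr − 22,100 kr = 243,400 kr
  243,400 kr × 10% = 24,340 kr

Regular tax:
  10,000 kr × 11% = 1,100 kr
  34,000 kr × 21% = 7,140 kr
  96,500 kr × 26% = 25,090 kr
  → 33,330 kr
  Less childcare facility credit 20,000 kr → 13,330 kr

Excess of alternative minimum tax over regular tax: 24,340 kr − 13,330 kr = 11,010 kr.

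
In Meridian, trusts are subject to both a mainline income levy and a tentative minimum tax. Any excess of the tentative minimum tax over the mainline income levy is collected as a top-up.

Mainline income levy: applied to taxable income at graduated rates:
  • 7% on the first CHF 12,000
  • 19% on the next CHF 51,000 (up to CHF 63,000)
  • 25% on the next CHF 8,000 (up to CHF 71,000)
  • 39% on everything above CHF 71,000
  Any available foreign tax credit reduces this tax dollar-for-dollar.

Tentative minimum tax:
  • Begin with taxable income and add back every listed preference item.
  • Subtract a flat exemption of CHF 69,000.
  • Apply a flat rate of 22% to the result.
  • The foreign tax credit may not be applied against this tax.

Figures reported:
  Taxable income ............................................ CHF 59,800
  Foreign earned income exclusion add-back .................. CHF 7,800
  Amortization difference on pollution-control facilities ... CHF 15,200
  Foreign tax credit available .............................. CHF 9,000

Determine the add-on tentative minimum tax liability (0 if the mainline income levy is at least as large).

CHF 2,114

Mainline income levy:
  CHF 12,000 × 7% = CHF 840
  CHF 47,800 × 19% = CHF 9,082
  → CHF 9,922
  Less foreign tax credit CHF 9,000 → CHF 922

Tentative minimum tax:
  Adjusted income: CHF 59,800 + CHF 7,800 + CHF 15,200 = CHF 82,800
  Less exemption CHF 69,000 → base CHF 13,800
  CHF 13,800 × 22% = CHF 3,036

Excess of tentative minimum tax over mainline income levy: CHF 3,036 − CHF 922 = CHF 2,114.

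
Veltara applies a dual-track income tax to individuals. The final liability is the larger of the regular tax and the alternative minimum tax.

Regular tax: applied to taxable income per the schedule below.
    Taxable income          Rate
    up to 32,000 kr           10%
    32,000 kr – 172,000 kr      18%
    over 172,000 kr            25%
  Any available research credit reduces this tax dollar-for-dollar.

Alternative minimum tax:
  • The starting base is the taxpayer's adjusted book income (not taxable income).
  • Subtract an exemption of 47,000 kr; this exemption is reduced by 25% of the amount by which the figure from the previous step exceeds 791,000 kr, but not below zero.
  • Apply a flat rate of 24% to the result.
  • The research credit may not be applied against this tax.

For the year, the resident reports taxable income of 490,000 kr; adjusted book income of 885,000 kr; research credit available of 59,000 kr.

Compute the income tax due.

Alternative minimum tax:
  Base (adjusted book income): 885,000 kr
  Exemption: 47,000 kr − 25% × (885,000 kr − 791,000 kr) = 47,000 kr − 23,500 kr = 23,500 kr
  Base: 885,000 kr − 23,500 kr = 861,500 kr
  861,500 kr × 24% = 206,760 kr

Regular tax:
  32,000 kr × 10% = 3,200 kr
  140,000 kr × 18% = 25,200 kr
  318,000 kr × 25% = 79,500 kr
  → 107,900 kr
  Less research credit 59,000 kr → 48,900 kr

206,760 kr > 48,900 kr, so the alternative minimum tax is the binding amount.

206,760 kr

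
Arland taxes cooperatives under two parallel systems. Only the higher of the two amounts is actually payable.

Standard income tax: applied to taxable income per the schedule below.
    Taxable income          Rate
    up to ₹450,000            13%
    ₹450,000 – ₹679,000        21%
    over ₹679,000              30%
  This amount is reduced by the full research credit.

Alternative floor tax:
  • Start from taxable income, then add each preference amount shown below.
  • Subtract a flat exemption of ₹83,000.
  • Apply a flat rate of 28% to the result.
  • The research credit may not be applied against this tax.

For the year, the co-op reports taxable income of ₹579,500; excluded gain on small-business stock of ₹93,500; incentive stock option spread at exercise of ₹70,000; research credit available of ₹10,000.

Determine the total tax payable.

₹184,800

Standard income tax:
  ₹450,000 × 13% = ₹58,500
  ₹129,500 × 21% = ₹27,195
  → ₹85,695
  Less research credit ₹10,000 → ₹75,695

Alternative floor tax:
  Adjusted income: ₹579,500 + ₹93,500 + ₹70,000 = ₹743,000
  Less exemption ₹83,000 → base ₹660,000
  ₹660,000 × 28% = ₹184,800

₹184,800 > ₹75,695, so the alternative floor tax is the binding amount.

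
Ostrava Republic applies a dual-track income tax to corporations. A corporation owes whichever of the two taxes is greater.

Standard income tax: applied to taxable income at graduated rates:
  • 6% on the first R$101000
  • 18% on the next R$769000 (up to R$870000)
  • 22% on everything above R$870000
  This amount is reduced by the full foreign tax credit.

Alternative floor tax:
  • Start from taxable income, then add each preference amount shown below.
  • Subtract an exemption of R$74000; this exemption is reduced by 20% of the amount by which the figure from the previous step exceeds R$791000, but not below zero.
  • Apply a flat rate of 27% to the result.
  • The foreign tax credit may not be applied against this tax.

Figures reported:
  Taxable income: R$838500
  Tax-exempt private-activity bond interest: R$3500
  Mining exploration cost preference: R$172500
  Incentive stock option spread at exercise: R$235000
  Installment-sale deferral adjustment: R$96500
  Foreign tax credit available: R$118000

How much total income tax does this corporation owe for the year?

R$363420

Alternative floor tax:
  Adjusted income: R$838500 + R$3500 + R$172500 + R$235000 + R$96500 = R$1346000
  Exemption: 20% × (R$1346000 − R$791000) = R$111000 ≥ R$74000, so the exemption is fully phased out
  Base: R$1346000 − R$0 = R$1346000
  R$1346000 × 27% = R$363420

Standard income tax:
  R$101000 × 6% = R$6060
  R$737500 × 18% = R$132750
  → R$138810
  Less foreign tax credit R$118000 → R$20810

R$363420 > R$20810, so the alternative floor tax is the binding amount.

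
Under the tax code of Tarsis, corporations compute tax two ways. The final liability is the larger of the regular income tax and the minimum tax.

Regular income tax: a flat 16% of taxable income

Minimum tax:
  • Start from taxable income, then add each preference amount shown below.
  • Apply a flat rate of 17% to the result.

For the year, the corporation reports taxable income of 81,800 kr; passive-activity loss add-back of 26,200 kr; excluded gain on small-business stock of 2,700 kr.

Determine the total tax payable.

18,819 kr

Regular income tax:
  81,800 kr × 16% = 13,088 kr

Minimum tax:
  Adjusted income: 81,800 kr + 26,200 kr + 2,700 kr = 110,700 kr
  110,700 kr × 17% = 18,819 kr

18,819 kr > 13,088 kr, so the minimum tax is the binding amount.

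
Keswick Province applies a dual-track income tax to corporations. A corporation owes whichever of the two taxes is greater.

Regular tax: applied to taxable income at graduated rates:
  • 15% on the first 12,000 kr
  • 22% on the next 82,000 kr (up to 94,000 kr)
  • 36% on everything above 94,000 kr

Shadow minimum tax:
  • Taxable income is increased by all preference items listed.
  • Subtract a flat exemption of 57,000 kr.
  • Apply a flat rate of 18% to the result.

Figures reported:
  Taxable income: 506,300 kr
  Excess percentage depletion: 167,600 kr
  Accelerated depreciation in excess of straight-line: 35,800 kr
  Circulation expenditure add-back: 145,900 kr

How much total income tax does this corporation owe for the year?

168,268 kr

Shadow minimum tax:
  Adjusted income: 506,300 kr + 167,600 kr + 35,800 kr + 145,900 kr = 855,600 kr
  Less exemption 57,000 kr → base 798,600 kr
  798,600 kr × 18% = 143,748 kr

Regular tax:
  12,000 kr × 15% = 1,800 kr
  82,000 kr × 22% = 18,040 kr
  412,300 kr × 36% = 148,428 kr
  → 168,268 kr

168,268 kr > 143,748 kr, so the regular tax governs.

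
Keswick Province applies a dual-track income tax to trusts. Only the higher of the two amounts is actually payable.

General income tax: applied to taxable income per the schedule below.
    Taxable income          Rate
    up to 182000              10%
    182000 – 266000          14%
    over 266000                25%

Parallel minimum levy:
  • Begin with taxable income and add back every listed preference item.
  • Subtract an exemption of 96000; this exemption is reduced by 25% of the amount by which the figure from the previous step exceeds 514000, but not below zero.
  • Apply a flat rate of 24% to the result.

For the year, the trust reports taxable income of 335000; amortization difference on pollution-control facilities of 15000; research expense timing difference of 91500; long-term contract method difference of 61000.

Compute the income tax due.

Parallel minimum levy:
  Adjusted income: 335000 + 15000 + 91500 + 61000 = 502500
  Exemption: 502500 ≤ 514000, so full 96000 applies
  Base: 502500 − 96000 = 406500
  406500 × 24% = 97560

General income tax:
  182000 × 10% = 18200
  84000 × 14% = 11760
  69000 × 25% = 17250
  → 47210

97560 > 47210, so the parallel minimum levy is the binding amount.

97560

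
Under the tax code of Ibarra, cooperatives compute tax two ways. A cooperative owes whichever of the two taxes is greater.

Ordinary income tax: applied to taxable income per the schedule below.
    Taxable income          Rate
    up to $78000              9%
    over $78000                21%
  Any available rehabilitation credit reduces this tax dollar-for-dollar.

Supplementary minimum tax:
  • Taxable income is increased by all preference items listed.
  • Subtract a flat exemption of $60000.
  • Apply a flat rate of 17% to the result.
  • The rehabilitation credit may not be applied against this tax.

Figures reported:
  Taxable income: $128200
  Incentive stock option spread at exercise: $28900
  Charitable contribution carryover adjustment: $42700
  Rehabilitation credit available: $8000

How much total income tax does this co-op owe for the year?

$23766

Ordinary income tax:
  $78000 × 9% = $7020
  $50200 × 21% = $10542
  → $17562
  Less rehabilitation credit $8000 → $9562

Supplementary minimum tax:
  Adjusted income: $128200 + $28900 + $42700 = $199800
  Less exemption $60000 → base $139800
  $139800 × 17% = $23766

$23766 > $9562, so the supplementary minimum tax is the binding amount.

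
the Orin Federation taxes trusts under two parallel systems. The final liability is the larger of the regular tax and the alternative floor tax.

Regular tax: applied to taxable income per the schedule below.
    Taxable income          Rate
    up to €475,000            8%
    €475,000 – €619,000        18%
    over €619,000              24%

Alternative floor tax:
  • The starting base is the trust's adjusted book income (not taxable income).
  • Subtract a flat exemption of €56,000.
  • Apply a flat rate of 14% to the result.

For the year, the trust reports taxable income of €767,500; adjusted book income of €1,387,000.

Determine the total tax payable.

€186,340

Alternative floor tax:
  Base (adjusted book income): €1,387,000
  Less exemption €56,000 → base €1,331,000
  €1,331,000 × 14% = €186,340

Regular tax:
  €475,000 × 8% = €38,000
  €144,000 × 18% = €25,920
  €148,500 × 24% = €35,640
  → €99,560

€186,340 > €99,560, so the alternative floor tax is the binding amount.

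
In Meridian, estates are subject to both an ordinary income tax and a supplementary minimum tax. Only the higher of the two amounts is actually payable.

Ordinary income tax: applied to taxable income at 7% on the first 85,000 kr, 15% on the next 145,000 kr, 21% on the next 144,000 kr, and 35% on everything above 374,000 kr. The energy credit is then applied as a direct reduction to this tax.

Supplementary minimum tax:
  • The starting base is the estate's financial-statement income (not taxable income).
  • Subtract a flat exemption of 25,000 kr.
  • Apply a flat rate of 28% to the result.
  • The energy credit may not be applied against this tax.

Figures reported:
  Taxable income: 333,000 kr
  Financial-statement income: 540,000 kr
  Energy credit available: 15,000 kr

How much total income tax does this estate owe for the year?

144,200 kr

Supplementary minimum tax:
  Base (financial-statement income): 540,000 kr
  Less exemption 25,000 kr → base 515,000 kr
  515,000 kr × 28% = 144,200 kr

Ordinary income tax:
  85,000 kr × 7% = 5,950 kr
  145,000 kr × 15% = 21,750 kr
  103,000 kr × 21% = 21,630 kr
  → 49,330 kr
  Less energy credit 15,000 kr → 34,330 kr

144,200 kr > 34,330 kr, so the supplementary minimum tax is the binding amount.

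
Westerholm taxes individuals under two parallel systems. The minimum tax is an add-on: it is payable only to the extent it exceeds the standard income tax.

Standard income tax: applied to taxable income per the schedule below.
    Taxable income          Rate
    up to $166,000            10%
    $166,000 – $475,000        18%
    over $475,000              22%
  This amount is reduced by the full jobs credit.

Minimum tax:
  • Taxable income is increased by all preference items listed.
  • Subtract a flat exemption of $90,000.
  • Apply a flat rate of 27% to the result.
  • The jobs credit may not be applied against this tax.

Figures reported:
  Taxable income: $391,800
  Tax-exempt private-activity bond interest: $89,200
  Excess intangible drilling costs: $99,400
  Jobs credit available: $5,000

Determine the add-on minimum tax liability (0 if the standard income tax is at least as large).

Standard income tax:
  $166,000 × 10% = $16,600
  $225,800 × 18% = $40,644
  → $57,244
  Less jobs credit $5,000 → $52,244

Minimum tax:
  Adjusted income: $391,800 + $89,200 + $99,400 = $580,400
  Less exemption $90,000 → base $490,400
  $490,400 × 27% = $132,408

Excess of minimum tax over standard income tax: $132,408 − $52,244 = $80,164.

$80,164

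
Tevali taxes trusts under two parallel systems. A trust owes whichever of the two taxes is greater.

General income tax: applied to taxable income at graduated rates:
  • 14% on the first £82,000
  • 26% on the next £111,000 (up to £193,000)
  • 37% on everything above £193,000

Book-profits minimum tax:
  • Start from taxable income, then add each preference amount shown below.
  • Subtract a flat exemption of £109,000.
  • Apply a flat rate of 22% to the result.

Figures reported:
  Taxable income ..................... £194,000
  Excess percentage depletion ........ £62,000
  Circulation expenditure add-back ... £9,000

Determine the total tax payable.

General income tax:
  £82,000 × 14% = £11,480
  £111,000 × 26% = £28,860
  £1,000 × 37% = £370
  → £40,710

Book-profits minimum tax:
  Adjusted income: £194,000 + £62,000 + £9,000 = £265,000
  Less exemption £109,000 → base £156,000
  £156,000 × 22% = £34,320

£40,710 > £34,320, so the general income tax governs.

£40,710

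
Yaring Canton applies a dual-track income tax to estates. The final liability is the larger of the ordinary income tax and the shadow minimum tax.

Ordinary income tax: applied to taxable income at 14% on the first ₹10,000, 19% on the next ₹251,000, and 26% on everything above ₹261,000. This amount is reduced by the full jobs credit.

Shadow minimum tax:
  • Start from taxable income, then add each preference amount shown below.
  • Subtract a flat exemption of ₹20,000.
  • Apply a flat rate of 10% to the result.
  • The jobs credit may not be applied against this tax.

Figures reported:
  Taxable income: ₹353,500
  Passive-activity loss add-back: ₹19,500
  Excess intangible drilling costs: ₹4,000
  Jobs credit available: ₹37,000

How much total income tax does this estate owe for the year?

₹36,140

Shadow minimum tax:
  Adjusted income: ₹353,500 + ₹19,500 + ₹4,000 = ₹377,000
  Less exemption ₹20,000 → base ₹357,000
  ₹357,000 × 10% = ₹35,700

Ordinary income tax:
  ₹10,000 × 14% = ₹1,400
  ₹251,000 × 19% = ₹47,690
  ₹92,500 × 26% = ₹24,050
  → ₹73,140
  Less jobs credit ₹37,000 → ₹36,140

₹36,140 > ₹35,700, so the ordinary income tax governs.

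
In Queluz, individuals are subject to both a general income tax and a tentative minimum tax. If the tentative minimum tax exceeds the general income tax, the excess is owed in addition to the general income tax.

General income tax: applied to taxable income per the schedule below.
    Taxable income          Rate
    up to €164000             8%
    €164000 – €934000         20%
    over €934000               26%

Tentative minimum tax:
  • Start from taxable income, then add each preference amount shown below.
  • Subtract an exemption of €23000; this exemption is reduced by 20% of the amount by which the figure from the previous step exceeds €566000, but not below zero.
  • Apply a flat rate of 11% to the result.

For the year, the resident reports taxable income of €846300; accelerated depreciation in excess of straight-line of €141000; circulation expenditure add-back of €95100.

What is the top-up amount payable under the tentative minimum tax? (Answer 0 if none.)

€0

General income tax:
  €164000 × 8% = €13120
  €682300 × 20% = €136460
  → €149580

Tentative minimum tax:
  Adjusted income: €846300 + €141000 + €95100 = €1082400
  Exemption: 20% × (€1082400 − €566000) = €103280 ≥ €23000, so the exemption is fully phased out
  Base: €1082400 − €0 = €1082400
  €1082400 × 11% = €119064

€119064 ≤ €149580, so no add-on is due.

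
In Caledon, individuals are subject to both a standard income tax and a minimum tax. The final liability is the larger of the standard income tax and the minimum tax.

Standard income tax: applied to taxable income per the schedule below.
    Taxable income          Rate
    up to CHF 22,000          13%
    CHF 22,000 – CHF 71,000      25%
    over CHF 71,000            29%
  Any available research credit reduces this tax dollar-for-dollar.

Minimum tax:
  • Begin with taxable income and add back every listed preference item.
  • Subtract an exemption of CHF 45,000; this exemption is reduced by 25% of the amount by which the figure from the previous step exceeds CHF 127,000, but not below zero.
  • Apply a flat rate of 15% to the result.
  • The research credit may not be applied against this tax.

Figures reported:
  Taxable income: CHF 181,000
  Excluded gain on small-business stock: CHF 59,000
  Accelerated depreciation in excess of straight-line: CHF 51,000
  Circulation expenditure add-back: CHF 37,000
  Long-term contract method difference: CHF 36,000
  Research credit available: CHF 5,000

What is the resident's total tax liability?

CHF 54,600

Minimum tax:
  Adjusted income: CHF 181,000 + CHF 59,000 + CHF 51,000 + CHF 37,000 + CHF 36,000 = CHF 364,000
  Exemption: 25% × (CHF 364,000 − CHF 127,000) = CHF 59,250 ≥ CHF 45,000, so the exemption is fully phased out
  Base: CHF 364,000 − CHF 0 = CHF 364,000
  CHF 364,000 × 15% = CHF 54,600

Standard income tax:
  CHF 22,000 × 13% = CHF 2,860
  CHF 49,000 × 25% = CHF 12,250
  CHF 110,000 × 29% = CHF 31,900
  → CHF 47,010
  Less research credit CHF 5,000 → CHF 42,010

CHF 54,600 > CHF 42,010, so the minimum tax is the binding amount.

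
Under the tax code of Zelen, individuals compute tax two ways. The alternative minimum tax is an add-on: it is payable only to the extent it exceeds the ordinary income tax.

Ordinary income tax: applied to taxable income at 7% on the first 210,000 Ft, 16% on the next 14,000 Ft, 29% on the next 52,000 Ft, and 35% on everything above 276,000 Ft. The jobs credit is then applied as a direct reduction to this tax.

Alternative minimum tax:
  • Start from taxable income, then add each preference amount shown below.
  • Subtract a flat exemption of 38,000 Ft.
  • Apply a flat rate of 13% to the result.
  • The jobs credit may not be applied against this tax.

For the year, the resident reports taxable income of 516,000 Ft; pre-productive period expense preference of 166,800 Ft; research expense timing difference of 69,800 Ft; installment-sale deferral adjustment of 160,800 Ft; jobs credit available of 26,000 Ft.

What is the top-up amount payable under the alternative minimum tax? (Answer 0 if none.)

23,782 Ft

Ordinary income tax:
  210,000 Ft × 7% = 14,700 Ft
  14,000 Ft × 16% = 2,240 Ft
  52,000 Ft × 29% = 15,080 Ft
  240,000 Ft × 35% = 84,000 Ft
  → 116,020 Ft
  Less jobs credit 26,000 Ft → 90,020 Ft

Alternative minimum tax:
  Adjusted income: 516,000 Ft + 166,800 Ft + 69,800 Ft + 160,800 Ft = 913,400 Ft
  Less exemption 38,000 Ft → base 875,400 Ft
  875,400 Ft × 13% = 113,802 Ft

Excess of alternative minimum tax over ordinary income tax: 113,802 Ft − 90,020 Ft = 23,782 Ft.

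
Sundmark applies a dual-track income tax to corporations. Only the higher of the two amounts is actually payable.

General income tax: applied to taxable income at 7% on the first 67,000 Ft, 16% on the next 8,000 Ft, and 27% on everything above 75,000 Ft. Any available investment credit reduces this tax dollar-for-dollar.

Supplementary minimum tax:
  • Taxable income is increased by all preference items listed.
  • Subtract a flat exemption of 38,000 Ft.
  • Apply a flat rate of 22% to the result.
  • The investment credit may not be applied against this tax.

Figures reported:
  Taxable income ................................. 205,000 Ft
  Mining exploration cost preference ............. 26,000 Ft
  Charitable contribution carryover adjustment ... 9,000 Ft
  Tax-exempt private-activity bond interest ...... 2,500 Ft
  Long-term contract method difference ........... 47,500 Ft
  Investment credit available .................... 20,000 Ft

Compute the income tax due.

General income tax:
  67,000 Ft × 7% = 4,690 Ft
  8,000 Ft × 16% = 1,280 Ft
  130,000 Ft × 27% = 35,100 Ft
  → 41,070 Ft
  Less investment credit 20,000 Ft → 21,070 Ft

Supplementary minimum tax:
  Adjusted income: 205,000 Ft + 26,000 Ft + 9,000 Ft + 2,500 Ft + 47,500 Ft = 290,000 Ft
  Less exemption 38,000 Ft → base 252,000 Ft
  252,000 Ft × 22% = 55,440 Ft

55,440 Ft > 21,070 Ft, so the supplementary minimum tax is the binding amount.

55,440 Ft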